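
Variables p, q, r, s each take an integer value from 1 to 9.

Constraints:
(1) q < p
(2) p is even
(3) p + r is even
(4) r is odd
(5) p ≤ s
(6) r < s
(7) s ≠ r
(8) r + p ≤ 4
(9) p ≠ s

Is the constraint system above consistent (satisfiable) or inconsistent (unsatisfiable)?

Constraint 2 makes p even and constraint 4 makes r odd, so p + r must be odd. Constraint 3 says p + r is even — contradiction.

Unsatisfiable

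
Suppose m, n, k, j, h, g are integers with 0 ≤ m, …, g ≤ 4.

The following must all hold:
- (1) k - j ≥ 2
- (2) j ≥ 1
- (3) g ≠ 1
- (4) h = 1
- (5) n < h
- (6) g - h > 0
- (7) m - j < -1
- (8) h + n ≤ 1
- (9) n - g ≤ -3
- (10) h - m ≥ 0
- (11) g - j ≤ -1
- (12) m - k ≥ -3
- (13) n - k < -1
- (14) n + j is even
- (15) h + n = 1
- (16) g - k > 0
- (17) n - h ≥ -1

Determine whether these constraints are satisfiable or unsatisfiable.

Unsatisfiable

Constraints 1, 9, 10, 11, 12, and 17 give m − k ≥ -3, k − j ≥ 2, j − g ≥ 1, g − n ≥ 3, n − h ≥ -1, h − m ≥ 0.
Adding all 6 inequalities: the left sides telescope to 0, and the right sides sum to (-3) + 2 + 1 + 3 + (-1) + 0 = 2. So 0 ≥ 2, which is false.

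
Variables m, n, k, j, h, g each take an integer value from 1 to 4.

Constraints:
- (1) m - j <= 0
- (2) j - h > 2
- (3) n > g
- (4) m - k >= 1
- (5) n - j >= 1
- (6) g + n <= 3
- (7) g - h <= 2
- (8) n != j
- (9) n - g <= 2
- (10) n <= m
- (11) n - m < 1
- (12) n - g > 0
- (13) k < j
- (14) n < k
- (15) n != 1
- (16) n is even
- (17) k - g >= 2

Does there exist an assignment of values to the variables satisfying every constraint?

Unsatisfiable

Constraints 1, 4, 5, 9, and 17 give m − k ≥ 1, k − g ≥ 2, g − n ≥ -2, n − j ≥ 1, j − m ≥ 0.
Adding all 5 inequalities: the left sides telescope to 0, and the right sides sum to 1 + 2 + (-2) + 1 + 0 = 2. So 0 ≥ 2, which is false.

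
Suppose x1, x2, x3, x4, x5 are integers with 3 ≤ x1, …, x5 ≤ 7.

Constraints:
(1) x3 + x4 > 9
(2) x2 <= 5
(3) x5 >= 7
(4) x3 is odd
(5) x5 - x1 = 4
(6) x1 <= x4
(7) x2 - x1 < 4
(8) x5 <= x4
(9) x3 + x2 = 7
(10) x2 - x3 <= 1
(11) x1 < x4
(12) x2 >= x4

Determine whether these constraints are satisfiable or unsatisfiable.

Unsatisfiable

From constraints 3 and 8: x4 ≥ x5 and x5 ≥ 7, so x4 ≥ 7. From constraints 2 and 12: x4 ≤ x2 and x2 ≤ 5, so x4 ≤ 5. But 5 < 7, so no value of x4 works.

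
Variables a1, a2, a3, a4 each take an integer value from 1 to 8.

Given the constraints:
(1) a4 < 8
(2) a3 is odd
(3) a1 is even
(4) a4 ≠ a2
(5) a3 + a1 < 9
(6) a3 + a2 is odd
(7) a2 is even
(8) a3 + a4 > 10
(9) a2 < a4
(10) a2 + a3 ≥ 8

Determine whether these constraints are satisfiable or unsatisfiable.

One satisfying assignment is a1 = 2, a2 = 4, a3 = 5, a4 = 6.
For the less obvious constraints — constraint 5: a3 + a1 = 7; constraint 8: a3 + a4 = 11 — and the others hold by inspection.

Satisfiable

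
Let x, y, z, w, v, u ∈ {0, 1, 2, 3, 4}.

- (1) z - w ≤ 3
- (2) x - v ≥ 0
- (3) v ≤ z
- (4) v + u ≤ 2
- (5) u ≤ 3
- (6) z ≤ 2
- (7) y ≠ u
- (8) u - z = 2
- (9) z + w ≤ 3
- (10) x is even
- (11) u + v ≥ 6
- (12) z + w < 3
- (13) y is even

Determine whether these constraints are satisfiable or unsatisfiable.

Unsatisfiable

From constraint 5: u ≤ 3. From constraints 3 and 6: v ≤ z ≤ 2. Hence u + v ≤ 5. But constraint 11 requires u + v ≥ 6, and 6 > 5. Contradiction.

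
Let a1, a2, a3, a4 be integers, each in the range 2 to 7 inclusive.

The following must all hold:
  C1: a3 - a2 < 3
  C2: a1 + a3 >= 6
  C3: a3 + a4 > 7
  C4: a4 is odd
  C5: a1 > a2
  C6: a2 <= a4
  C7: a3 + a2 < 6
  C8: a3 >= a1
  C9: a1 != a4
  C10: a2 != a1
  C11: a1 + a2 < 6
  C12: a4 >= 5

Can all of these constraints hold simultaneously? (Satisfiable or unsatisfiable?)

One satisfying assignment is a1 = 3, a2 = 2, a3 = 3, a4 = 7.
For the less obvious constraints — constraint 1: a3 - a2 = 1; constraint 2: a1 + a3 = 6; constraint 3: a3 + a4 = 10 — and the others hold by inspection.

Satisfiable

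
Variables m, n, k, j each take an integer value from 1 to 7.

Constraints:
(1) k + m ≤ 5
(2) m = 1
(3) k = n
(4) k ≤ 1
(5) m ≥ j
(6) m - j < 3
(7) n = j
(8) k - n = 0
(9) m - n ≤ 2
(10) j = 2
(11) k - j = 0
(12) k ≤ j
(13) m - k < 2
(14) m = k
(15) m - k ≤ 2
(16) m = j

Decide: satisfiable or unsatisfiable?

Unsatisfiable

Constraint 2 fixes m = 1 and constraint 10 fixes j = 2. Constraints 3, 7, and 14 give m = k = n = j, so m = j. But 1 ≠ 2 — contradiction.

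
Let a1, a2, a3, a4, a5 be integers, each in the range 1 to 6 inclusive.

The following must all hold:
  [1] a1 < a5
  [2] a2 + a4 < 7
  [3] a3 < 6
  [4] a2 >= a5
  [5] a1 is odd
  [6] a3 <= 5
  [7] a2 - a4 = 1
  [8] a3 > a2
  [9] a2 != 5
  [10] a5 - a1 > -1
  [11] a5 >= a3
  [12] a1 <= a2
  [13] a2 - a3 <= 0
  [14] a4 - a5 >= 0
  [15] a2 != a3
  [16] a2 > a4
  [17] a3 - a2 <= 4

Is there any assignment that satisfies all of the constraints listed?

Unsatisfiable

Constraints 8, 11, 14, and 16 give a5 ≤ a4, a4 < a2, a2 < a3, a3 ≤ a5. Chaining: a5 ≤ a4 < a2 < a3 ≤ a5, which forces a5 < a5 — impossible.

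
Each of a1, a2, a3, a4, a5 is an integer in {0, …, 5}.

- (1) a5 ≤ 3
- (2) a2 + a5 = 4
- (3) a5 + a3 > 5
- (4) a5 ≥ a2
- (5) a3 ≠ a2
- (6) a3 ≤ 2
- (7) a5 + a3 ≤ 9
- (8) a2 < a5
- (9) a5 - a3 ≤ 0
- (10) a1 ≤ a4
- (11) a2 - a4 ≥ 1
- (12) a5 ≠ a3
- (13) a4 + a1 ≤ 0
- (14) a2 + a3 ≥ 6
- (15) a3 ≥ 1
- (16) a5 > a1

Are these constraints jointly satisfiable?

From constraints 1 and 4: a2 ≤ a5 ≤ 3. From constraint 6: a3 ≤ 2. Hence a2 + a3 ≤ 5. But constraint 14 requires a2 + a3 ≥ 6, and 6 > 5. Contradiction.

Unsatisfiable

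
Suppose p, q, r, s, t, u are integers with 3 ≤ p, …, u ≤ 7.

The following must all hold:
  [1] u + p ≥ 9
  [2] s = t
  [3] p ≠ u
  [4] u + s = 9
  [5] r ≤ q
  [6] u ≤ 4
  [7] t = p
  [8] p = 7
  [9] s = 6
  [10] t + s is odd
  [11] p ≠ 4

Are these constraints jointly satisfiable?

Constraint 9 fixes s = 6 and constraint 8 fixes p = 7. Constraints 2 and 7 give s = t = p, so s = p. But 6 ≠ 7 — contradiction.

Unsatisfiable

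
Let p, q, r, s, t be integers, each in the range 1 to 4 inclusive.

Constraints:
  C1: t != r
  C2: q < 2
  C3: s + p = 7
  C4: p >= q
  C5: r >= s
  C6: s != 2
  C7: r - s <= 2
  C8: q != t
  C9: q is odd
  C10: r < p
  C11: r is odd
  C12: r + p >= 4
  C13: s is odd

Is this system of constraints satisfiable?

One satisfying assignment is p = 4, q = 1, r = 3, s = 3, t = 4.
For the less obvious constraints — constraint 3: s + p = 7; constraint 7: r - s = 0 — and the others hold by inspection.

Satisfiable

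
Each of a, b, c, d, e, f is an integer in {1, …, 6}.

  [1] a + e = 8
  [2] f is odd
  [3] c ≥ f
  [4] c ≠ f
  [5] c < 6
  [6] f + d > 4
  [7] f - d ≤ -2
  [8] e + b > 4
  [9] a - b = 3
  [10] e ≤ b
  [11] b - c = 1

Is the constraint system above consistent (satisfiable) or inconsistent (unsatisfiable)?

Satisfiable

The assignment a = 6, b = 3, c = 2, d = 6, e = 2, f = 1 works:
  constraint 1 holds since a + e = 8.
  constraint 6 holds since f + d = 7.
The rest check out directly.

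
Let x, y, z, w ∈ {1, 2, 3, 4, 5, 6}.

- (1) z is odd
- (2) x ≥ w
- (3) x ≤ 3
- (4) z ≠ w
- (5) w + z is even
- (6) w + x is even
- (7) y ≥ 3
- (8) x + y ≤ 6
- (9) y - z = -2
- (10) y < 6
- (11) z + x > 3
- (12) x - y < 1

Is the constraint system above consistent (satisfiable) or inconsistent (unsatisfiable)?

Setting (x, y, z, w) = (1, 3, 5, 1) satisfies everything: constraint 8: x + y = 4; constraint 9: y - z = -2; constraint 11: z + x = 6, and the others follow.

Satisfiable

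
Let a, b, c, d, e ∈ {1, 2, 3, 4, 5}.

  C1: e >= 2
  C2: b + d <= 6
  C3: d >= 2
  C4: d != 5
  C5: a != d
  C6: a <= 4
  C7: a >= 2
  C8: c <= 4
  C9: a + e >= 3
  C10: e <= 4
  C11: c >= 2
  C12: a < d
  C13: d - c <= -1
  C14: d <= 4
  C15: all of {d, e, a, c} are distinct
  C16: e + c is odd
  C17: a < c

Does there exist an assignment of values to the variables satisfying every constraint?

Unsatisfiable

Constraints 1, 3, 6, 7, 8, 10, 11, and 14 confine each of d, e, a, c to the 3 values {2, …, 4}.
Constraint 15 requires all 4 of them to be distinct, but only 3 values are available — impossible by the pigeonhole principle.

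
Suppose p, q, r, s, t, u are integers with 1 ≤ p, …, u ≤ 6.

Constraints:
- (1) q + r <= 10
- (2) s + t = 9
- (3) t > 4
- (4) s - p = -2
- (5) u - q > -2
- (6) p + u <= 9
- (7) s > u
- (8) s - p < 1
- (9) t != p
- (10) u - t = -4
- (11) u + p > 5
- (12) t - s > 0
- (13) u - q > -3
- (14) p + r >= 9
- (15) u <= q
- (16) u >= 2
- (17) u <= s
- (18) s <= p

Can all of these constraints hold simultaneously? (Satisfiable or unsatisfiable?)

Satisfiable

Setting (p, q, r, s, t, u) = (5, 2, 5, 3, 6, 2) satisfies everything: constraint 1: q + r = 7; constraint 2: s + t = 9; constraint 4: s - p = -2, and the others follow.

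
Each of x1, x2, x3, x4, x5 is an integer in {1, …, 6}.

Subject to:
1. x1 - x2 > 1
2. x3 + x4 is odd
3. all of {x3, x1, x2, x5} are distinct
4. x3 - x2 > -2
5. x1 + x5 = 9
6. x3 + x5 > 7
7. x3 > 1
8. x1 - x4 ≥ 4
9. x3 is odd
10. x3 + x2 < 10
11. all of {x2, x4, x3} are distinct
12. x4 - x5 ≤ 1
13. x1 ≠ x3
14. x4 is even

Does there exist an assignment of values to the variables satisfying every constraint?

Satisfiable

Setting (x1, x2, x3, x4, x5) = (6, 4, 5, 2, 3) satisfies everything: constraint 1: x1 - x2 = 2; constraint 4: x3 - x2 = 1, and the others follow.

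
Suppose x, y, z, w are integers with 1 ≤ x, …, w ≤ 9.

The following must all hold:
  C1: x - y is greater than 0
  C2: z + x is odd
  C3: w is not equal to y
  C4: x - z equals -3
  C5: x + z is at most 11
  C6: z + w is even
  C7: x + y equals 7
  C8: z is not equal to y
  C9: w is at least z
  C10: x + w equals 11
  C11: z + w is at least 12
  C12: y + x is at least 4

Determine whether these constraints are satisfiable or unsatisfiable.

Satisfiable

Take x = 4, y = 3, z = 7, w = 7. Then constraint 1: x - y = 1; constraint 4: x - z = -3; constraint 5: x + z = 11, and every other listed constraint is also met.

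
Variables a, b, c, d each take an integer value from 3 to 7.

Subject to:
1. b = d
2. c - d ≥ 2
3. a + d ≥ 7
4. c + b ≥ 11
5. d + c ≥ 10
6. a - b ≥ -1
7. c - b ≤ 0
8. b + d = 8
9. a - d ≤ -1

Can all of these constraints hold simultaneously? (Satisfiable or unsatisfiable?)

Unsatisfiable

Constraints 2, 6, 7, and 9 give c − d ≥ 2, d − a ≥ 1, a − b ≥ -1, b − c ≥ 0.
Adding all 4 inequalities: the left sides telescope to 0, and the right sides sum to 2 + 1 + (-1) + 0 = 2. So 0 ≥ 2, which is false.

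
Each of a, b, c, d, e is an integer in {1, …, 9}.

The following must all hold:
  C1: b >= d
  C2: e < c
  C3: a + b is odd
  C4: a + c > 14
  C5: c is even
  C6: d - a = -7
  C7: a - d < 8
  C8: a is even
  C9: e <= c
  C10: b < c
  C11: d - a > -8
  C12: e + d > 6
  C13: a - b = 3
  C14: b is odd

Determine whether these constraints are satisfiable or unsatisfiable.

Satisfiable

One satisfying assignment is a = 8, b = 5, c = 8, d = 1, e = 6.
For the less obvious constraints — constraint 4: a + c = 16; constraint 6: d - a = -7; constraint 7: a - d = 7 — and the others hold by inspection.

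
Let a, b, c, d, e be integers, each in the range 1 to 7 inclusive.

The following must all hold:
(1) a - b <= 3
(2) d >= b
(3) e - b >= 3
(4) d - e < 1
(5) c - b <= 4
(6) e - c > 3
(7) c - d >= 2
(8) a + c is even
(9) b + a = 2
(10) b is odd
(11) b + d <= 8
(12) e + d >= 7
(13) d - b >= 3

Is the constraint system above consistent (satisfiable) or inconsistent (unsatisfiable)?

Constraints 5, 7, and 13 give d − b ≥ 3, b − c ≥ -4, c − d ≥ 2.
Adding all 3 inequalities: the left sides telescope to 0, and the right sides sum to 3 + (-4) + 2 = 1. So 0 ≥ 1, which is false.

Unsatisfiable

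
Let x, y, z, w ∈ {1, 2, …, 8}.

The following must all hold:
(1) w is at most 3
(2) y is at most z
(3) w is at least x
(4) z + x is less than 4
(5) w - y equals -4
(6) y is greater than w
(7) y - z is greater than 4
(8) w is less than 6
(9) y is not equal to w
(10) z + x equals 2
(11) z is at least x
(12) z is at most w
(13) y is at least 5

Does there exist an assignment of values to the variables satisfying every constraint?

From constraints 2 and 13: z ≥ y and y ≥ 5, so z ≥ 5. From constraints 1 and 12: z ≤ w and w ≤ 3, so z ≤ 3. But 3 < 5, so no value of z works.

Unsatisfiable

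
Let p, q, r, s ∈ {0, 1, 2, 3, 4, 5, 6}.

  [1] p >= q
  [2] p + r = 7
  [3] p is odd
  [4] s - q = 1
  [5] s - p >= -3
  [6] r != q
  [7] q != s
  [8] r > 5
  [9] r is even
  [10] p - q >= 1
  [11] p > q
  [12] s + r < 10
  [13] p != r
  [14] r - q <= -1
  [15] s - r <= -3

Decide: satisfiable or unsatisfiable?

Constraints 5, 10, 14, and 15 give q − r ≥ 1, r − s ≥ 3, s − p ≥ -3, p − q ≥ 1.
Adding all 4 inequalities: the left sides telescope to 0, and the right sides sum to 1 + 3 + (-3) + 1 = 2. So 0 ≥ 2, which is false.

Unsatisfiable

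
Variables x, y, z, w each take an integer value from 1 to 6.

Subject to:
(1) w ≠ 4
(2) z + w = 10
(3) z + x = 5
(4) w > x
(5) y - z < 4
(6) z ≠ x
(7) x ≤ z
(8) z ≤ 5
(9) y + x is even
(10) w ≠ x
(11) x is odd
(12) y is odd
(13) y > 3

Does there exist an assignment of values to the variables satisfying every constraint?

Setting (x, y, z, w) = (1, 5, 4, 6) satisfies everything: constraint 2: z + w = 10; constraint 3: z + x = 5; constraint 5: y - z = 1, and the others follow.

Satisfiable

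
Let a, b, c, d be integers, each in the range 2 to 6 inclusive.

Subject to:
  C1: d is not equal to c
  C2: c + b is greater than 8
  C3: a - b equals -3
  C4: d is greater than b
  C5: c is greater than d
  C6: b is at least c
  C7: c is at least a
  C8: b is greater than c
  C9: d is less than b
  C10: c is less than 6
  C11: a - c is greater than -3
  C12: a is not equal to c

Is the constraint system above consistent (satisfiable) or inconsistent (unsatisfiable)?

Unsatisfiable

Constraints 4, 5, and 8 give b < d, d < c, c < b. Chaining: b < d < c < b, which forces b < b — impossible.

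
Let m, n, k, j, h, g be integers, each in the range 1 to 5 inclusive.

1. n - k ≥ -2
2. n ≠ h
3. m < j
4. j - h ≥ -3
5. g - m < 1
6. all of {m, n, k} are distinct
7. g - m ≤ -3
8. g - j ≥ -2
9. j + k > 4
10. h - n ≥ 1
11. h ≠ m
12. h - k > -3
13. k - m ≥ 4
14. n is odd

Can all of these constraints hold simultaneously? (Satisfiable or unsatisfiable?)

Unsatisfiable

Constraints 1, 4, 7, 8, 10, and 13 give m − g ≥ 3, g − j ≥ -2, j − h ≥ -3, h − n ≥ 1, n − k ≥ -2, k − m ≥ 4.
Adding all 6 inequalities: the left sides telescope to 0, and the right sides sum to 3 + (-2) + (-3) + 1 + (-2) + 4 = 1. So 0 ≥ 1, which is false.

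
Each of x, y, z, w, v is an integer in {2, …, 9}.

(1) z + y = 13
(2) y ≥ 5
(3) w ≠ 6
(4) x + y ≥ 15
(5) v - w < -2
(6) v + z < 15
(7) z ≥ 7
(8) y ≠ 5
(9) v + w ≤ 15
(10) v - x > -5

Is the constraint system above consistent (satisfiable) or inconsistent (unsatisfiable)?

Satisfiable

Setting (x, y, z, w, v) = (9, 6, 7, 8, 5) satisfies everything: constraint 1: z + y = 13; constraint 4: x + y = 15, and the others follow.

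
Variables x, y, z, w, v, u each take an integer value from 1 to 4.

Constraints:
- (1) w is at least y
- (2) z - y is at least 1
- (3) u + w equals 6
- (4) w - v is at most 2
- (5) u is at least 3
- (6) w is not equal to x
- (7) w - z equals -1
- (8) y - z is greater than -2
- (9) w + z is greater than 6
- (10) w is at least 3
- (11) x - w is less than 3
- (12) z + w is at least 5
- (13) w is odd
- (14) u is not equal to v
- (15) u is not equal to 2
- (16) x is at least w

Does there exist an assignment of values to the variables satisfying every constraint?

Take x = 4, y = 3, z = 4, w = 3, v = 2, u = 3. Then constraint 2: z - y = 1; constraint 3: u + w = 6, and every other listed constraint is also met.

Satisfiable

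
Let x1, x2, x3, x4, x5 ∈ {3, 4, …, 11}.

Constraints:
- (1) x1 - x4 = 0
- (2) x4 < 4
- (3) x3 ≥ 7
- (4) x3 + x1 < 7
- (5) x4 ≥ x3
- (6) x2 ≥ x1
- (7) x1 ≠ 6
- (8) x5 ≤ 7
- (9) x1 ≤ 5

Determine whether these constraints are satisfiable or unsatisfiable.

Unsatisfiable

From constraints 3 and 5: x4 ≥ x3 and x3 ≥ 7, so x4 ≥ 7. From constraint 2: x4 ≤ 3. But 3 < 7, so no value of x4 works.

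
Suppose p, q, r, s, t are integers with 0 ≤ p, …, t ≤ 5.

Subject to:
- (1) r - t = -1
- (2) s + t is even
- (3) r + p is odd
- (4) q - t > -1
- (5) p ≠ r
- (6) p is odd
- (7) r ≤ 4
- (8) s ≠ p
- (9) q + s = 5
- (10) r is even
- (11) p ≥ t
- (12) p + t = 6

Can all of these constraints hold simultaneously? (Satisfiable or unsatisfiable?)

One satisfying assignment is p = 5, q = 2, r = 0, s = 3, t = 1.
For the less obvious constraints — constraint 1: r - t = -1; constraint 4: q - t = 1 — and the others hold by inspection.

Satisfiable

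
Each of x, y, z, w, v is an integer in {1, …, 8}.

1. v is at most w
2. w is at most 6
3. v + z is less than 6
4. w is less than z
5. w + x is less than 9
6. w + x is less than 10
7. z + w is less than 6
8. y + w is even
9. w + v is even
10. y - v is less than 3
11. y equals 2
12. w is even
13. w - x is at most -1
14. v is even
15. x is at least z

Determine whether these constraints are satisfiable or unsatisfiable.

Take x = 5, y = 2, z = 3, w = 2, v = 2. Then constraint 3: v + z = 5; constraint 5: w + x = 7, and every other listed constraint is also met.

Satisfiable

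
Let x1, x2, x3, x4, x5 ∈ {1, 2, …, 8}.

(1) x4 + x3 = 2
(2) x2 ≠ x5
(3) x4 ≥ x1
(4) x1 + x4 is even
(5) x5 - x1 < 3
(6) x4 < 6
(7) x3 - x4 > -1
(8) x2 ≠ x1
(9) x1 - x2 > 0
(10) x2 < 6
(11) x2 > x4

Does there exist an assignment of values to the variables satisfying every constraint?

Unsatisfiable

Constraints 3, 9, and 11 give x4 < x2, x2 < x1, x1 ≤ x4. Chaining: x4 < x2 < x1 ≤ x4, which forces x4 < x4 — impossible.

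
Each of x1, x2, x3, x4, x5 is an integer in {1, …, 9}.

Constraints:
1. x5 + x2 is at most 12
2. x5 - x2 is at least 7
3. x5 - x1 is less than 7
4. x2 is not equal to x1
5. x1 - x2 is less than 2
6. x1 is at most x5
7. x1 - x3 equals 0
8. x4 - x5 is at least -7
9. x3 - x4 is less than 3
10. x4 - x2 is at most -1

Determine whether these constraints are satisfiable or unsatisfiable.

Unsatisfiable

Constraints 2, 8, and 10 give x5 − x2 ≥ 7, x2 − x4 ≥ 1, x4 − x5 ≥ -7.
Adding all 3 inequalities: the left sides telescope to 0, and the right sides sum to 7 + 1 + (-7) = 1. So 0 ≥ 1, which is false.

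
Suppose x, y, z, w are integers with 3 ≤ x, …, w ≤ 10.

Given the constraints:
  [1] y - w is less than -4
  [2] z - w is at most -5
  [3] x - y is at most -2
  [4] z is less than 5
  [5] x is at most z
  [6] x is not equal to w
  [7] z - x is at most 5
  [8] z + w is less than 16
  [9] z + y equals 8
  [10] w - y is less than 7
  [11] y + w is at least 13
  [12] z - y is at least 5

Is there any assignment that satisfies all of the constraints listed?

Constraints 3, 7, and 12 give y − x ≥ 2, x − z ≥ -5, z − y ≥ 5.
Adding all 3 inequalities: the left sides telescope to 0, and the right sides sum to 2 + (-5) + 5 = 2. So 0 ≥ 2, which is false.

Unsatisfiable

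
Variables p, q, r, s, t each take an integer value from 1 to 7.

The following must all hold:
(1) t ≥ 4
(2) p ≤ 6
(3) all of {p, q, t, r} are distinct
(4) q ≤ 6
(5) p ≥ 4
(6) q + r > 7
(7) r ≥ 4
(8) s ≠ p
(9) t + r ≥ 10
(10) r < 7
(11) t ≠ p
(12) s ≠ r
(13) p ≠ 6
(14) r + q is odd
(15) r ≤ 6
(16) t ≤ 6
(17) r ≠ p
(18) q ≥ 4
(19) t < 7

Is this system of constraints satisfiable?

Unsatisfiable

Constraints 1, 2, 4, 5, 7, 15, 16, and 18 confine each of p, q, t, r to the 3 values {4, …, 6}.
Constraint 3 requires all 4 of them to be distinct, but only 3 values are available — impossible by the pigeonhole principle.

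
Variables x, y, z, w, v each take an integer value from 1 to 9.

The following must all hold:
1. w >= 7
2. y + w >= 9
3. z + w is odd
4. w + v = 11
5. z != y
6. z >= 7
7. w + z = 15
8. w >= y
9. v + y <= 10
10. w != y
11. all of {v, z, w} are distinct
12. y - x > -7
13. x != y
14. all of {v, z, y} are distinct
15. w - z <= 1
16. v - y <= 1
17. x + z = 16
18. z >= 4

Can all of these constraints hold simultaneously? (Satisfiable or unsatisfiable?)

Try x = 8, y = 3, z = 8, w = 7, v = 4.
Check constraint 2: y + w = 10; constraint 4: w + v = 11; constraint 7: w + z = 15. The remaining constraints are straightforward to verify.

Satisfiable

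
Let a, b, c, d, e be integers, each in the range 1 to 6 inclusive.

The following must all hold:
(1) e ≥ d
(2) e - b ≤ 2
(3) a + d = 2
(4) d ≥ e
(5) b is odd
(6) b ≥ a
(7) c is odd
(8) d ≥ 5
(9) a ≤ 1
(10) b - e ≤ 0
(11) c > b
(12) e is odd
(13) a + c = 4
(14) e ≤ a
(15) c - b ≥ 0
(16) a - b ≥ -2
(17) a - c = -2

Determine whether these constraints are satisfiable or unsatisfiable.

Unsatisfiable

From constraints 1 and 8: e ≥ d and d ≥ 5, so e ≥ 5. From constraints 9 and 14: e ≤ a and a ≤ 1, so e ≤ 1. But 1 < 5, so no value of e works.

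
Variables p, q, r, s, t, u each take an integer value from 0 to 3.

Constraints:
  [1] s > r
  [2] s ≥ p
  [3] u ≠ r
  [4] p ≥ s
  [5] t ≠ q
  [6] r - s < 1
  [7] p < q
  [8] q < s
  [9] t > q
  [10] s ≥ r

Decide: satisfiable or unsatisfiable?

Unsatisfiable

Constraints 4, 7, and 8 give s ≤ p, p < q, q < s. Chaining: s ≤ p < q < s, which forces s < s — impossible.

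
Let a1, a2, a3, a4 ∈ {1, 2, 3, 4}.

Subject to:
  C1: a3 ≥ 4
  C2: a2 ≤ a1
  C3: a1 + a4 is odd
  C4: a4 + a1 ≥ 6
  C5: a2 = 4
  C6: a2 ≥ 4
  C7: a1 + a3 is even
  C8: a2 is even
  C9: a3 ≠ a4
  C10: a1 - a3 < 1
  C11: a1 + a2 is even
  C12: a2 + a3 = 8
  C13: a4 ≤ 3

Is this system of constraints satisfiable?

One satisfying assignment is a1 = 4, a2 = 4, a3 = 4, a4 = 3.
For the less obvious constraints — constraint 4: a4 + a1 = 7; constraint 10: a1 - a3 = 0 — and the others hold by inspection.

Satisfiable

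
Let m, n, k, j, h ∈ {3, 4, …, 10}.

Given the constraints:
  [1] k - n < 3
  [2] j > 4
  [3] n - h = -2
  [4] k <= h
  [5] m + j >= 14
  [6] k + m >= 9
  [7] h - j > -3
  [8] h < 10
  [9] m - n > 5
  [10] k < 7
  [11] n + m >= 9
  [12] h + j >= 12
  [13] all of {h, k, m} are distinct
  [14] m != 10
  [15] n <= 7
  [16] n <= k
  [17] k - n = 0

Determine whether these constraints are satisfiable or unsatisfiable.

Satisfiable

Setting (m, n, k, j, h) = (9, 3, 3, 7, 5) satisfies everything: constraint 1: k - n = 0; constraint 3: n - h = -2; constraint 5: m + j = 16, and the others follow.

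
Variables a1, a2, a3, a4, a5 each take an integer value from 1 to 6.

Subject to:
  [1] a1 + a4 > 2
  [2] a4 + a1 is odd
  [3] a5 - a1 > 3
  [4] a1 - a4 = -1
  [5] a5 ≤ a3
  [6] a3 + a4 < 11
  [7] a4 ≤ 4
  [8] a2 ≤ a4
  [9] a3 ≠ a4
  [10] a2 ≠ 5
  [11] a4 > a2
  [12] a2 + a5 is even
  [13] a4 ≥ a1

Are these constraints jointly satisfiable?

The assignment a1 = 1, a2 = 1, a3 = 6, a4 = 2, a5 = 5 works:
  constraint 1 holds since a1 + a4 = 3.
  constraint 3 holds since a5 - a1 = 4.
  constraint 4 holds since a1 - a4 = -1.
The rest check out directly.

Satisfiable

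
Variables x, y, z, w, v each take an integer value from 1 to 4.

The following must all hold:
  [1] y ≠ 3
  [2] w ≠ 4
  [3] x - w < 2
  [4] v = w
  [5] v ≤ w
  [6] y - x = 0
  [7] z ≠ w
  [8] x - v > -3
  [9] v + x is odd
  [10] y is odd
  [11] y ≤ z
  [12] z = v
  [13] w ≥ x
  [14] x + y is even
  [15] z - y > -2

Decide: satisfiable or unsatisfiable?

Unsatisfiable

From constraints 4 and 12, z = v = w, so z = w. But constraint 7 says z ≠ w. Contradiction.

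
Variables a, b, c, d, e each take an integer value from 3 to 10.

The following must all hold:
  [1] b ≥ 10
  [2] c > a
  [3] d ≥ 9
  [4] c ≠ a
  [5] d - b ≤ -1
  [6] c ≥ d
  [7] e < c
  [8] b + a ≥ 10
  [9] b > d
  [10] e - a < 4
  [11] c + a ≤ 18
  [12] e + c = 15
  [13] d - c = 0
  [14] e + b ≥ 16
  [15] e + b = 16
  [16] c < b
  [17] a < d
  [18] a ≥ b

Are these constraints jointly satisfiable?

From constraints 3 and 6: c ≥ d ≥ 9. From constraints 1 and 18: a ≥ b ≥ 10. Hence c + a ≥ 19. But constraint 11 requires c + a ≤ 18, and 18 < 19. Contradiction.

Unsatisfiable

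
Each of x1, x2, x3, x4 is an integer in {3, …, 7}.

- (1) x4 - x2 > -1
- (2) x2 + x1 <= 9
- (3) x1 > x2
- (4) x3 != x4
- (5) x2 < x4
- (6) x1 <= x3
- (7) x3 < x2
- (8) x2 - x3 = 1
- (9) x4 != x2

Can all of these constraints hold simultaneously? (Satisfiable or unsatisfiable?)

Unsatisfiable

Constraints 3, 6, and 7 give x1 ≤ x3, x3 < x2, x2 < x1. Chaining: x1 ≤ x3 < x2 < x1, which forces x1 < x1 — impossible.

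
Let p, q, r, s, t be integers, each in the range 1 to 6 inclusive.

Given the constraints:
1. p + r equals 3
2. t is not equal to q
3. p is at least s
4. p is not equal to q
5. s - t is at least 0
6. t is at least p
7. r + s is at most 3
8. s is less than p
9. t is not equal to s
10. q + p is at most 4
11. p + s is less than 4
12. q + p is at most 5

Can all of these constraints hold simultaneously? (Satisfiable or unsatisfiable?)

Constraints 5, 6, and 8 give p ≤ t, t ≤ s, s < p. Chaining: p ≤ t ≤ s < p, which forces p < p — impossible.

Unsatisfiable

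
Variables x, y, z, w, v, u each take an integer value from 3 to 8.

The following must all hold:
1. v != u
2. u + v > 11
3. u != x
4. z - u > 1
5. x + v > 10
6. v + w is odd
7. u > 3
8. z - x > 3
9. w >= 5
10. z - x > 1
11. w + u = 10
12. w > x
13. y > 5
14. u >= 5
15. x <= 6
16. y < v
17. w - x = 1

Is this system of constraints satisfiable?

Satisfiable

The assignment x = 4, y = 7, z = 8, w = 5, v = 8, u = 5 works:
  constraint 2 holds since u + v = 13.
  constraint 4 holds since z - u = 3.
  constraint 5 holds since x + v = 12.
The rest check out directly.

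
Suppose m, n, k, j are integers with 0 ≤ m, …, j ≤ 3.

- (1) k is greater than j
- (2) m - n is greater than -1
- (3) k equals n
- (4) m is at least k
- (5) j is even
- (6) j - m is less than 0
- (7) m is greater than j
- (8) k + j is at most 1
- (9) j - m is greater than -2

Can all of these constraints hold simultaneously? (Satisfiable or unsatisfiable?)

Setting (m, n, k, j) = (1, 1, 1, 0) satisfies everything: constraint 2: m - n = 0; constraint 6: j - m = -1; constraint 8: k + j = 1, and the others follow.

Satisfiable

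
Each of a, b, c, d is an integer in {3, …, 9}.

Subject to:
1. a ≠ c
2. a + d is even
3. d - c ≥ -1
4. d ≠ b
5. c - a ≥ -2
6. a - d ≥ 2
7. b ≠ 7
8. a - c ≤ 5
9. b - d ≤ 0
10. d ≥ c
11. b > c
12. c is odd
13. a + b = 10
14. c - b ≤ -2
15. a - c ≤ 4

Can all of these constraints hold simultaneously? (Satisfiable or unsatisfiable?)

Constraints 5, 6, 9, and 14 give d − b ≥ 0, b − c ≥ 2, c − a ≥ -2, a − d ≥ 2.
Adding all 4 inequalities: the left sides telescope to 0, and the right sides sum to 0 + 2 + (-2) + 2 = 2. So 0 ≥ 2, which is false.

Unsatisfiable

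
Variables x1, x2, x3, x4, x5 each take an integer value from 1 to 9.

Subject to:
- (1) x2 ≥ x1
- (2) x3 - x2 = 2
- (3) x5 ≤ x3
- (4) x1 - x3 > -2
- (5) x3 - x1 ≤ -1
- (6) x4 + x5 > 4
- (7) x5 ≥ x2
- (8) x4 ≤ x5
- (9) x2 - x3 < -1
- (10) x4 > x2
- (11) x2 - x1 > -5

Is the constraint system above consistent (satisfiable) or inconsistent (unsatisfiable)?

Unsatisfiable

Constraints 1, 3, 5, 8, and 10 give x4 ≤ x5, x5 ≤ x3, x3 < x1, x1 ≤ x2, x2 < x4. Chaining: x4 ≤ x5 ≤ x3 < x1 ≤ x2 < x4, which forces x4 < x4 — impossible.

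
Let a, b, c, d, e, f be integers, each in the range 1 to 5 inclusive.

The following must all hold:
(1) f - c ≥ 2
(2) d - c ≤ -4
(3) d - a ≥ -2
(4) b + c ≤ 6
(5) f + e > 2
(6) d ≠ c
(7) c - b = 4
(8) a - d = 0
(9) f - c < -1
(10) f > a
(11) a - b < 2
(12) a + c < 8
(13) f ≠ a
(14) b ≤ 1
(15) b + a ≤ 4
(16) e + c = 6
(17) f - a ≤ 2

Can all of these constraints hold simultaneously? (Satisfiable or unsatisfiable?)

Constraints 1, 2, 3, and 17 give d − a ≥ -2, a − f ≥ -2, f − c ≥ 2, c − d ≥ 4.
Adding all 4 inequalities: the left sides telescope to 0, and the right sides sum to (-2) + (-2) + 2 + 4 = 2. So 0 ≥ 2, which is false.

Unsatisfiable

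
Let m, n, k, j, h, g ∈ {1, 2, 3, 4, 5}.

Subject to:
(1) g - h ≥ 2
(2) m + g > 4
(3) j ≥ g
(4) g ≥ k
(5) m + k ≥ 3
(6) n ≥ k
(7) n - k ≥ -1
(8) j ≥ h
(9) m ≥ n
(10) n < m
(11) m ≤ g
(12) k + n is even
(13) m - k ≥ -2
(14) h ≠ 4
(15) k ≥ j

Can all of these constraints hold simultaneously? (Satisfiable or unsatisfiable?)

Unsatisfiable

Constraints 3, 6, 10, 11, and 15 give n < m, m ≤ g, g ≤ j, j ≤ k, k ≤ n. Chaining: n < m ≤ g ≤ j ≤ k ≤ n, which forces n < n — impossible.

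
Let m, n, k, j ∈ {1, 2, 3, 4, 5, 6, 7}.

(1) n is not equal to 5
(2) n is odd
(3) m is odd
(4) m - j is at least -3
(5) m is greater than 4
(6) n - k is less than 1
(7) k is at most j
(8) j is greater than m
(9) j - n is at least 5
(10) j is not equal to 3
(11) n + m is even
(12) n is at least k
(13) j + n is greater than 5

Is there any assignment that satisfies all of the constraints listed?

Satisfiable

Try m = 5, n = 1, k = 1, j = 7.
Check constraint 4: m - j = -2; constraint 6: n - k = 0. The remaining constraints are straightforward to verify.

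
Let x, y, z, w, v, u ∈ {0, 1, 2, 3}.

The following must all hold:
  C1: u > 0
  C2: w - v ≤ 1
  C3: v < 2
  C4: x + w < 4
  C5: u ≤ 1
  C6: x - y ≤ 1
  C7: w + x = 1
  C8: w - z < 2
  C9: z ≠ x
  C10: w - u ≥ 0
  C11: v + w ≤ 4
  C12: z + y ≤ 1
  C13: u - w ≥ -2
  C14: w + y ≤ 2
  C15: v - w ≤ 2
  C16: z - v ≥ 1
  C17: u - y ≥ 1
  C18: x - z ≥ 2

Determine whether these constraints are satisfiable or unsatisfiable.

Unsatisfiable

Constraints 2, 6, 10, 16, 17, and 18 give w − u ≥ 0, u − y ≥ 1, y − x ≥ -1, x − z ≥ 2, z − v ≥ 1, v − w ≥ -1.
Adding all 6 inequalities: the left sides telescope to 0, and the right sides sum to 0 + 1 + (-1) + 2 + 1 + (-1) = 2. So 0 ≥ 2, which is false.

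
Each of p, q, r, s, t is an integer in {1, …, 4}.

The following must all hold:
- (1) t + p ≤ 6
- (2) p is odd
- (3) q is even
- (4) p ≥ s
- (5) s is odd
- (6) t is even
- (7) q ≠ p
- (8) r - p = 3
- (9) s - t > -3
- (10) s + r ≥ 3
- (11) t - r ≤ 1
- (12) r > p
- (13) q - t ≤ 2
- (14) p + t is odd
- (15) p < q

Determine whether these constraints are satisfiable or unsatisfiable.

Satisfiable

Take p = 1, q = 4, r = 4, s = 1, t = 2. Then constraint 1: t + p = 3; constraint 8: r - p = 3, and every other listed constraint is also met.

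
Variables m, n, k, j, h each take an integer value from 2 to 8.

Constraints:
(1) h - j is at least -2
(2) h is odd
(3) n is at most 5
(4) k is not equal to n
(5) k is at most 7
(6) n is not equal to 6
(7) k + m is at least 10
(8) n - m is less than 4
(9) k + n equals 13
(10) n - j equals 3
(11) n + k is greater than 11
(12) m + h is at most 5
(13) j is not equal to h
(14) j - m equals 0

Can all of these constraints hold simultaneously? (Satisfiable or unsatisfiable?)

Unsatisfiable

From constraint 5: k ≤ 7. From constraint 3: n ≤ 5. Hence k + n ≤ 12. But constraint 9 requires k + n = 13, and 13 > 12. Contradiction.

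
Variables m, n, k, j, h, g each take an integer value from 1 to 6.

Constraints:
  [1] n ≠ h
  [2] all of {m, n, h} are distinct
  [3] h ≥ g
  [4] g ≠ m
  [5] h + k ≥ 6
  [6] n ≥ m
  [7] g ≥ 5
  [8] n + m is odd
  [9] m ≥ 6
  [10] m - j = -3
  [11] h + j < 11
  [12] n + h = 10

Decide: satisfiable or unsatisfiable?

Unsatisfiable

From constraints 6 and 9: n ≥ m ≥ 6. From constraints 3 and 7: h ≥ g ≥ 5. Hence n + h ≥ 11. But constraint 12 requires n + h = 10, and 10 < 11. Contradiction.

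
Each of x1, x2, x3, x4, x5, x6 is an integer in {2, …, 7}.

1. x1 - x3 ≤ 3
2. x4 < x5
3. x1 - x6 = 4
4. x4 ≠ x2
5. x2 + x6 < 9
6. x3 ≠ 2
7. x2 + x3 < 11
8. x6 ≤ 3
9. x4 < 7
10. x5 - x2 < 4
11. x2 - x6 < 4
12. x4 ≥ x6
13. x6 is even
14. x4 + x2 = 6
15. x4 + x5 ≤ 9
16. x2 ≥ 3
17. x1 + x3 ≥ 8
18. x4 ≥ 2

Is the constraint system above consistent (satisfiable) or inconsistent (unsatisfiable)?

The assignment x1 = 6, x2 = 4, x3 = 4, x4 = 2, x5 = 5, x6 = 2 works:
  constraint 1 holds since x1 - x3 = 2.
  constraint 3 holds since x1 - x6 = 4.
The rest check out directly.

Satisfiable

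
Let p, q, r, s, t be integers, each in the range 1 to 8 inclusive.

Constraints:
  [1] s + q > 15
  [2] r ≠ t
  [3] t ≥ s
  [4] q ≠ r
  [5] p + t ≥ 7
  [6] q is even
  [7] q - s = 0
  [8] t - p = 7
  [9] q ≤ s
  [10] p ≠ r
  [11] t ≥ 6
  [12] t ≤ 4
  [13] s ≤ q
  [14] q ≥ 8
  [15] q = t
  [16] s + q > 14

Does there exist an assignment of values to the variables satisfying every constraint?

From constraints 9 and 14: s ≥ q and q ≥ 8, so s ≥ 8. From constraints 3 and 12: s ≤ t and t ≤ 4, so s ≤ 4. But 4 < 8, so no value of s works.

Unsatisfiable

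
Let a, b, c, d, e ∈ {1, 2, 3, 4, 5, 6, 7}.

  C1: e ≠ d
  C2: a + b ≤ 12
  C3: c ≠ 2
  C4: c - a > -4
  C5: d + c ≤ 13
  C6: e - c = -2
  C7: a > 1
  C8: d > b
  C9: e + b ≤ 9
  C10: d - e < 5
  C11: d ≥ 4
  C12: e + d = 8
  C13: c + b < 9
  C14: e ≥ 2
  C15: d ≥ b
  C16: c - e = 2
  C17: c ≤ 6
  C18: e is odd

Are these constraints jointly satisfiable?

Satisfiable

One satisfying assignment is a = 6, b = 3, c = 5, d = 5, e = 3.
For the less obvious constraints — constraint 2: a + b = 9; constraint 4: c - a = -1; constraint 5: d + c = 10 — and the others hold by inspection.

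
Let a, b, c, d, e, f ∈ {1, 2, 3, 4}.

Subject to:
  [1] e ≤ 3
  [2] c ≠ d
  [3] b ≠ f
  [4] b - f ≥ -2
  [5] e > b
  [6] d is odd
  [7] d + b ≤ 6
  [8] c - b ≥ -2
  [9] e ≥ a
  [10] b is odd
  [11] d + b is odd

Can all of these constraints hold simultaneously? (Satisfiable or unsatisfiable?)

Constraint 6 makes d odd and constraint 10 makes b odd, so d + b must be even. Constraint 11 says d + b is odd — contradiction.

Unsatisfiable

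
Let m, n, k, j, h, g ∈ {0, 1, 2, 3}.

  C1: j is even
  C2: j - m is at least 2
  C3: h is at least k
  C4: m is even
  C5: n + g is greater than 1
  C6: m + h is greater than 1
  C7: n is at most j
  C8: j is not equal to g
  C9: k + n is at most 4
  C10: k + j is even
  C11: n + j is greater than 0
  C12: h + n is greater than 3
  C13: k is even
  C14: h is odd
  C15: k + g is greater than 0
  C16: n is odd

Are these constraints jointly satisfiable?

Satisfiable

Setting (m, n, k, j, h, g) = (0, 1, 2, 2, 3, 1) satisfies everything: constraint 2: j - m = 2; constraint 5: n + g = 2, and the others follow.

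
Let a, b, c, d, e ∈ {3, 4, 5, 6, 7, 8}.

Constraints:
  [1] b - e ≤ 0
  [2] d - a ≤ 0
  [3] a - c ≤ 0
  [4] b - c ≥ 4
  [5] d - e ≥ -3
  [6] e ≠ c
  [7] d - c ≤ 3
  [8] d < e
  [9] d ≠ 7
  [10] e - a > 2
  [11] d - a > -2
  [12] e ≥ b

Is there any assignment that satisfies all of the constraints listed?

Constraints 1, 2, 3, 4, and 5 give b − c ≥ 4, c − a ≥ 0, a − d ≥ 0, d − e ≥ -3, e − b ≥ 0.
Adding all 5 inequalities: the left sides telescope to 0, and the right sides sum to 4 + 0 + 0 + (-3) + 0 = 1. So 0 ≥ 1, which is false.

Unsatisfiable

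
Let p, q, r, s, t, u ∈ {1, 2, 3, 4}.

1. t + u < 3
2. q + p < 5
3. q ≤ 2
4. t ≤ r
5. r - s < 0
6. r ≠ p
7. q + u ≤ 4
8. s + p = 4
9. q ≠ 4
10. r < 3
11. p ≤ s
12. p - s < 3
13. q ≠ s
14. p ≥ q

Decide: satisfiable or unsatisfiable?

Satisfiable

One satisfying assignment is p = 2, q = 1, r = 1, s = 2, t = 1, u = 1.
For the less obvious constraints — constraint 1: t + u = 2; constraint 2: q + p = 3 — and the others hold by inspection.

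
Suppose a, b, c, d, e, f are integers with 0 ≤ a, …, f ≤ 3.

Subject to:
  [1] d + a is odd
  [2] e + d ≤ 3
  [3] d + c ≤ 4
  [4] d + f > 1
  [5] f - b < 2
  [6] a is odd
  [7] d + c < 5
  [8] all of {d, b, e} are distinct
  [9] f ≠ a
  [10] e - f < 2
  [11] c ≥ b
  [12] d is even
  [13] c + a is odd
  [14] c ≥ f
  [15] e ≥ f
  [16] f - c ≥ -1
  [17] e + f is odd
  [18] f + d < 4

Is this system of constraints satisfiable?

Take a = 1, b = 1, c = 2, d = 0, e = 3, f = 2. Then constraint 2: e + d = 3; constraint 3: d + c = 2, and every other listed constraint is also met.

Satisfiable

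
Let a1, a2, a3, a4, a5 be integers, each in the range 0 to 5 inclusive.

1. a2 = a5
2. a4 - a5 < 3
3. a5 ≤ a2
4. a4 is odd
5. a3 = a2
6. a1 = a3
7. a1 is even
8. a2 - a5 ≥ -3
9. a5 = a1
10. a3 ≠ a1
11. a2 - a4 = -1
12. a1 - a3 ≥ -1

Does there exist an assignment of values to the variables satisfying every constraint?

From constraints 1, 5, and 9, a3 = a2 = a5 = a1, so a3 = a1. But constraint 10 says a3 ≠ a1. Contradiction.

Unsatisfiable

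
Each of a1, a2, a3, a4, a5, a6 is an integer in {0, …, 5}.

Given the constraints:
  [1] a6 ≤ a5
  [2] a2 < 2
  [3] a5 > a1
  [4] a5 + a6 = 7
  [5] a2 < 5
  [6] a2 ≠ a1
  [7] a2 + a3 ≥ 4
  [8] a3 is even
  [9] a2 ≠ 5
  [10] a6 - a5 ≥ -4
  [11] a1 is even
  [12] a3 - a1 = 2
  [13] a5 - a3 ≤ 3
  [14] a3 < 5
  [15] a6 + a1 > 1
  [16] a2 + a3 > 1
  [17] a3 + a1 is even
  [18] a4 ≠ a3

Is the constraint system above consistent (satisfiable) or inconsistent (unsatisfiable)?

Take a1 = 2, a2 = 0, a3 = 4, a4 = 2, a5 = 5, a6 = 2. Then constraint 4: a5 + a6 = 7; constraint 7: a2 + a3 = 4; constraint 10: a6 - a5 = -3, and every other listed constraint is also met.

Satisfiable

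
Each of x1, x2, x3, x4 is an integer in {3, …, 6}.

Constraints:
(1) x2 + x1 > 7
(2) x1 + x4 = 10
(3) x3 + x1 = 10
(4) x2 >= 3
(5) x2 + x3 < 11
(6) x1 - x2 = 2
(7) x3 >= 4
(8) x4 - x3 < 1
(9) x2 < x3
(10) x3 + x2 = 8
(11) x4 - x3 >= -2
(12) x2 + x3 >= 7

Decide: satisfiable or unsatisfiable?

Satisfiable

Setting (x1, x2, x3, x4) = (5, 3, 5, 5) satisfies everything: constraint 1: x2 + x1 = 8; constraint 2: x1 + x4 = 10, and the others follow.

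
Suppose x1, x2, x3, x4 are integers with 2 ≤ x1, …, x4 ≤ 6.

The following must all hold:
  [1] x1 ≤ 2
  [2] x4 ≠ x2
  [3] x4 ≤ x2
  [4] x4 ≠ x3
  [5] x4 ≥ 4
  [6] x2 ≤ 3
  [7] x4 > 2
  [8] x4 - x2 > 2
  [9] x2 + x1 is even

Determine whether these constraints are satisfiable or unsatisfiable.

From constraint 5: x4 ≥ 4. From constraints 3 and 6: x4 ≤ x2 and x2 ≤ 3, so x4 ≤ 3. But 3 < 4, so no value of x4 works.

Unsatisfiable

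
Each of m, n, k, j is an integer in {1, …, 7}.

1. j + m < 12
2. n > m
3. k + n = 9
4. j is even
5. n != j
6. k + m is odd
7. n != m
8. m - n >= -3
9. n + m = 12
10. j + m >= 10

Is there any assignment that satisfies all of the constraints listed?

Satisfiable

The assignment m = 5, n = 7, k = 2, j = 6 works:
  constraint 1 holds since j + m = 11.
  constraint 3 holds since k + n = 9.
  constraint 8 holds since m - n = -2.
The rest check out directly.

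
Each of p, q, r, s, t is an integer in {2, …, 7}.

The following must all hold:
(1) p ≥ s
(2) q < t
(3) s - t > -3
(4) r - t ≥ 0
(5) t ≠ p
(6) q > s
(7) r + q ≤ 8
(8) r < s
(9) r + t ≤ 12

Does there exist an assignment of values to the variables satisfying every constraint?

Unsatisfiable

Constraints 2, 4, 6, and 8 give s < q, q < t, t ≤ r, r < s. Chaining: s < q < t ≤ r < s, which forces s < s — impossible.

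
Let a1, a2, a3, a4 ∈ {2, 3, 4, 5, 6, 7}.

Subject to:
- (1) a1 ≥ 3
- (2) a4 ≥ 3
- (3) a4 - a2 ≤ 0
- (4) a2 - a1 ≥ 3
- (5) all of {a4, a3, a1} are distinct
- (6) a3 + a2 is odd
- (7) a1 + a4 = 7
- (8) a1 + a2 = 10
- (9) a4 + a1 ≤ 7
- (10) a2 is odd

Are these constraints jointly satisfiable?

Satisfiable

The assignment a1 = 3, a2 = 7, a3 = 2, a4 = 4 works:
  constraint 3 holds since a4 - a2 = -3.
  constraint 4 holds since a2 - a1 = 4.
  constraint 7 holds since a1 + a4 = 7.
The rest check out directly.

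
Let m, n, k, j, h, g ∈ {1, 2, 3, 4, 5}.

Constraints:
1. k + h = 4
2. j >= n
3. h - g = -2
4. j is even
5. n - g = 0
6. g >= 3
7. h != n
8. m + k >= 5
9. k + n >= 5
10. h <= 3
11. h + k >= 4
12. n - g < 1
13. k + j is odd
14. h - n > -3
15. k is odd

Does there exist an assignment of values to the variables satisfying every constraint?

Satisfiable

The assignment m = 4, n = 3, k = 3, j = 4, h = 1, g = 3 works:
  constraint 1 holds since k + h = 4.
  constraint 3 holds since h - g = -2.
  constraint 5 holds since n - g = 0.
The rest check out directly.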